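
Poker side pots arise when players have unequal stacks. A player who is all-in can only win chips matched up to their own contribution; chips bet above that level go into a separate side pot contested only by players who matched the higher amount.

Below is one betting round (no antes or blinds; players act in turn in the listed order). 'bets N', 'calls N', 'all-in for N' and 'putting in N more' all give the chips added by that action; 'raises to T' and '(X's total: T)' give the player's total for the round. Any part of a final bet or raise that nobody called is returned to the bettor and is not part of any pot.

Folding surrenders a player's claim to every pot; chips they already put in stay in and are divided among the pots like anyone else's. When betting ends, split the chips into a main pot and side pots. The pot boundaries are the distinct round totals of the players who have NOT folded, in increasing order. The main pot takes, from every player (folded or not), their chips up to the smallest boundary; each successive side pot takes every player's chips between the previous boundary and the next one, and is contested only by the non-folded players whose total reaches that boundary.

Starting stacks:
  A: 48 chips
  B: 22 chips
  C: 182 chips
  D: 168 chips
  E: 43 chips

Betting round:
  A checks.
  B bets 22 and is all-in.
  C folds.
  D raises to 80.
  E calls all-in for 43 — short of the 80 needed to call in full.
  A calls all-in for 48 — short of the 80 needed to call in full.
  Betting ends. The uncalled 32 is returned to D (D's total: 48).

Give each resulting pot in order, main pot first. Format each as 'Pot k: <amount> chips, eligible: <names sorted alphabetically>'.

Contributions (after 32 returned to D): A=48, B=22, D=48, E=43
Folded: C
Pot levels (distinct totals of non-folded players): 22, 43, 48
Layer 1-22: 22 each from A, B, D, E = 22*4 = 88 chips; eligible A, B, D, E
Layer 23-43: 21 each from A, D, E = 21*3 = 63 chips; eligible A, D, E
Layer 44-48: 5 each from A, D = 5*2 = 10 chips; eligible A, D

Pot 1: 88 chips, eligible: A, B, D, E
Pot 2: 63 chips, eligible: A, D, E
Pot 3: 10 chips, eligible: A, D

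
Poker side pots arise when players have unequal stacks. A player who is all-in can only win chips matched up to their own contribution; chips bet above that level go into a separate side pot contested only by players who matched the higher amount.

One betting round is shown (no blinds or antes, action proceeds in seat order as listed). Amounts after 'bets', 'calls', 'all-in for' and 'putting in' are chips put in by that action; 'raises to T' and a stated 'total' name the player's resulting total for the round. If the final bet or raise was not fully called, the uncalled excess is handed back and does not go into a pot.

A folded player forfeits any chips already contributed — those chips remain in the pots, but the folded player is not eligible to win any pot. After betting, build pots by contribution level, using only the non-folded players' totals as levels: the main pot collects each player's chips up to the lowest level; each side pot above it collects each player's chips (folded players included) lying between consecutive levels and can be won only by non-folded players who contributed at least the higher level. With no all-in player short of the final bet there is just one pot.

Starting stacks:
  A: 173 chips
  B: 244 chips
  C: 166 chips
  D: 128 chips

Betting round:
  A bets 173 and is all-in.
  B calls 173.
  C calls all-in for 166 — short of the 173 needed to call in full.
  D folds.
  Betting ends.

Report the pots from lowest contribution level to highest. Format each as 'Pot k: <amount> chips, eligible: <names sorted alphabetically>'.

Contributions: A=173, B=173, C=166
Folded: D
Pot levels (distinct totals of non-folded players): 166, 173
Layer 1-166: 166 each from A, B, C = 166*3 = 498 chips; eligible A, B, C
Layer 167-173: 7 each from A, B = 7*2 = 14 chips; eligible A, B

Pot 1: 498 chips, eligible: A, B, C
Pot 2: 14 chips, eligible: A, B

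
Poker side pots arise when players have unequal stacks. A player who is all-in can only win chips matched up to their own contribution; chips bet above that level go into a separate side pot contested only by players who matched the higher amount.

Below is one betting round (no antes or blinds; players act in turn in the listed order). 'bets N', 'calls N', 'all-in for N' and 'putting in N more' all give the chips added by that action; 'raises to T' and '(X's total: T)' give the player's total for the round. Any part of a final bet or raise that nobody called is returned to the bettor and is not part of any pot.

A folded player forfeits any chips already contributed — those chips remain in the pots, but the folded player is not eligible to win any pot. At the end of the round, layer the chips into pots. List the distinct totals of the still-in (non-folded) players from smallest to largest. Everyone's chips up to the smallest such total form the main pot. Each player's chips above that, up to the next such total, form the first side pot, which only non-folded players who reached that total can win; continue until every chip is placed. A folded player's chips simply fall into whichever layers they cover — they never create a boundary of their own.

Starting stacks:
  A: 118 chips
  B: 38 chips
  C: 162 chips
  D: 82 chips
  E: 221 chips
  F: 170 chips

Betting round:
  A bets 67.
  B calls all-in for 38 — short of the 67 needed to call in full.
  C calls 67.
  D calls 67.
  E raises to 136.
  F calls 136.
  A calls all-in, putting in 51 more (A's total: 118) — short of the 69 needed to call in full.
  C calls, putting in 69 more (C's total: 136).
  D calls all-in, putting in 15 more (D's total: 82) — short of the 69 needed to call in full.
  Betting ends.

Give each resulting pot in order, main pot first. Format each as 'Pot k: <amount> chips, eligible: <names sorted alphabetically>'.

Pot 1: 228 chips, eligible: A, B, C, D, E, F
Pot 2: 220 chips, eligible: A, C, D, E, F
Pot 3: 144 chips, eligible: A, C, E, F
Pot 4: 54 chips, eligible: C, E, F

Derivation:
Contributions: A=118, B=38, C=136, D=82, E=136, F=136
Pot levels (distinct totals of non-folded players): 38, 82, 118, 136
Layer 1-38: 38 each from A, B, C, D, E, F = 38*6 = 228 chips; eligible A, B, C, D, E, F
Layer 39-82: 44 each from A, C, D, E, F = 44*5 = 220 chips; eligible A, C, D, E, F
Layer 83-118: 36 each from A, C, E, F = 36*4 = 144 chips; eligible A, C, E, F
Layer 119-136: 18 each from C, E, F = 18*3 = 54 chips; eligible C, E, F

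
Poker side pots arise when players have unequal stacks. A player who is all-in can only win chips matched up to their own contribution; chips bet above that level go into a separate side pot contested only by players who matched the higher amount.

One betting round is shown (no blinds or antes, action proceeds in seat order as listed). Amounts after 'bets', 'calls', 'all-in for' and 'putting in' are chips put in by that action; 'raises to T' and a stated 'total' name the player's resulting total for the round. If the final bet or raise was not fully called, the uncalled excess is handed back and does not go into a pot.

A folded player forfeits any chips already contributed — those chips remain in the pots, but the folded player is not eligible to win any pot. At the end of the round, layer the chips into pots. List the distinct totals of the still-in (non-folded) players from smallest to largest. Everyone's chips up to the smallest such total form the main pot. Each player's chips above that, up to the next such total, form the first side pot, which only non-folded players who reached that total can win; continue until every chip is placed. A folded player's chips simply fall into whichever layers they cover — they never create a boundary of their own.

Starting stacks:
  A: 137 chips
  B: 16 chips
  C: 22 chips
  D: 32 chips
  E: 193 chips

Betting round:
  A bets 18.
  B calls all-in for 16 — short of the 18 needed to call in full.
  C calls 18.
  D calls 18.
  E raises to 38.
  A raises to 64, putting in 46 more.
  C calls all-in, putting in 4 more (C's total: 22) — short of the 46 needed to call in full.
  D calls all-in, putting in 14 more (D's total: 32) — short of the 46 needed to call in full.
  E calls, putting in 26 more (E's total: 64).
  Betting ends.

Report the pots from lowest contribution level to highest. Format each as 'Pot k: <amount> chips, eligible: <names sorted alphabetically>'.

Pot 1: 80 chips, eligible: A, B, C, D, E
Pot 2: 24 chips, eligible: A, C, D, E
Pot 3: 30 chips, eligible: A, D, E
Pot 4: 64 chips, eligible: A, E

Derivation:
Contributions: A=64, B=16, C=22, D=32, E=64
Pot levels (distinct totals of non-folded players): 16, 22, 32, 64
Layer 1-16: 16 each from A, B, C, D, E = 16*5 = 80 chips; eligible A, B, C, D, E
Layer 17-22: 6 each from A, C, D, E = 6*4 = 24 chips; eligible A, C, D, E
Layer 23-32: 10 each from A, D, E = 10*3 = 30 chips; eligible A, D, E
Layer 33-64: 32 each from A, E = 32*2 = 64 chips; eligible A, E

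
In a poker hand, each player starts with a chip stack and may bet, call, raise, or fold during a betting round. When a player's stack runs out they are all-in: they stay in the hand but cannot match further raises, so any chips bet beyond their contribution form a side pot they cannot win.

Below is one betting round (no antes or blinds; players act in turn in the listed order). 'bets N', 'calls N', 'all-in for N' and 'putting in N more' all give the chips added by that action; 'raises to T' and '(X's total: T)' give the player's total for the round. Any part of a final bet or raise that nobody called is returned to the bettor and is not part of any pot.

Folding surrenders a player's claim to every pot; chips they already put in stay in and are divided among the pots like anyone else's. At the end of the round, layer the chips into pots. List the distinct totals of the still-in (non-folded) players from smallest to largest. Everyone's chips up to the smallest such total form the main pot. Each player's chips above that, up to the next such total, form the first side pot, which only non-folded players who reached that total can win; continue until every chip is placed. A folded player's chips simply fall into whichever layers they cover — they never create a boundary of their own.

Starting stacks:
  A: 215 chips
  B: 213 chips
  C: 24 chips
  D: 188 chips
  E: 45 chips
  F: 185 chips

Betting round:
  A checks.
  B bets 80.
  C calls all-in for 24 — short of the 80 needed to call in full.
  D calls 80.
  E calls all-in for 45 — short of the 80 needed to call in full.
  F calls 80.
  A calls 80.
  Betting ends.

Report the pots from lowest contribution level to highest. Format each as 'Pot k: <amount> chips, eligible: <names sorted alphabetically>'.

Contributions: A=80, B=80, C=24, D=80, E=45, F=80
Pot levels (distinct totals of non-folded players): 24, 45, 80
Layer 1-24: 24 each from A, B, C, D, E, F = 24*6 = 144 chips; eligible A, B, C, D, E, F
Layer 25-45: 21 each from A, B, D, E, F = 21*5 = 105 chips; eligible A, B, D, E, F
Layer 46-80: 35 each from A, B, D, F = 35*4 = 140 chips; eligible A, B, D, F

Pot 1: 144 chips, eligible: A, B, C, D, E, F
Pot 2: 105 chips, eligible: A, B, D, E, F
Pot 3: 140 chips, eligible: A, B, D, F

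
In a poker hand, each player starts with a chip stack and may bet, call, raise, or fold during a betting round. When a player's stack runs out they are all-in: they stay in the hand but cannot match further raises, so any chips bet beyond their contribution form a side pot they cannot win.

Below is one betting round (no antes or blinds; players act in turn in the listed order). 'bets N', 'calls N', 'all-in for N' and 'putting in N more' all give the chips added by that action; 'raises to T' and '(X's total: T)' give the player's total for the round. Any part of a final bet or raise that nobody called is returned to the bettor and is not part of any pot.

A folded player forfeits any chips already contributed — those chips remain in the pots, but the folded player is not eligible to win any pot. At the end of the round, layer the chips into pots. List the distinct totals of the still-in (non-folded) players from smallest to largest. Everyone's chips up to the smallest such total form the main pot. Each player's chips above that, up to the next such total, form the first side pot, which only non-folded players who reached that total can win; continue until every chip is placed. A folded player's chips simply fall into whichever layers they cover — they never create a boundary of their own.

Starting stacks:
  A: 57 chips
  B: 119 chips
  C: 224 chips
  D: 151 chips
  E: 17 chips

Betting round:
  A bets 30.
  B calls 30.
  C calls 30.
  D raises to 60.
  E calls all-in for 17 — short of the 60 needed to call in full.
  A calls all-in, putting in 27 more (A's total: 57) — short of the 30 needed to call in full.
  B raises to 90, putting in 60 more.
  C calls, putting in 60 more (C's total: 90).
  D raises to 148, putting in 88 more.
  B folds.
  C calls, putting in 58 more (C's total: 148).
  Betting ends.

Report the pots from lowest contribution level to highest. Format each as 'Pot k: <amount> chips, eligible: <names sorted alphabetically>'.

Pot 1: 85 chips, eligible: A, C, D, E
Pot 2: 160 chips, eligible: A, C, D
Pot 3: 215 chips, eligible: C, D

Derivation:
Contributions: A=57, B=90, C=148, D=148, E=17
Folded: B
Pot levels (distinct totals of non-folded players): 17, 57, 148
Layer 1-17: 17 each from A, B, C, D, E = 17*5 = 85 chips; eligible A, C, D, E
Layer 18-57: 40 each from A, B, C, D = 40*4 = 160 chips; eligible A, C, D
Layer 58-148: B 33 + C 91 + D 91 = 215 chips; eligible C, D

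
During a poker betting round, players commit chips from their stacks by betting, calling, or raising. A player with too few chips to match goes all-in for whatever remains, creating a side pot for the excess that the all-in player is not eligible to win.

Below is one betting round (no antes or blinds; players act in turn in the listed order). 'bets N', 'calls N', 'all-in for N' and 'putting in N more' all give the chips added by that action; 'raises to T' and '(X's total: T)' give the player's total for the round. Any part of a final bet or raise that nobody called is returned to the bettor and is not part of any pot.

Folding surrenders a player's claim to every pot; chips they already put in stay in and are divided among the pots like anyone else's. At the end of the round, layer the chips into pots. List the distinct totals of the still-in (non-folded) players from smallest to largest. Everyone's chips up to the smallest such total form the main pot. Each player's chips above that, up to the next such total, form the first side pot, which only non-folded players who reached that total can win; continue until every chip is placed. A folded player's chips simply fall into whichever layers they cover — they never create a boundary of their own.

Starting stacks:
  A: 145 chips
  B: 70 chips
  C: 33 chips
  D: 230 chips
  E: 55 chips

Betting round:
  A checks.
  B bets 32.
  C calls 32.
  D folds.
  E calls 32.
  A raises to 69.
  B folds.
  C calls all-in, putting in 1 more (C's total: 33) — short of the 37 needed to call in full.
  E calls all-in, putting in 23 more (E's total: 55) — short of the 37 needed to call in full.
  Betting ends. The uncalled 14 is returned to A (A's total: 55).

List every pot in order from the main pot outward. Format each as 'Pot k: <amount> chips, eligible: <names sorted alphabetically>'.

Pot 1: 131 chips, eligible: A, C, E
Pot 2: 44 chips, eligible: A, E

Derivation:
Contributions (after 14 returned to A): A=55, B=32, C=33, E=55
Folded: B, D
Pot levels (distinct totals of non-folded players): 33, 55
Layer 1-33: A 33 + B 32 + C 33 + E 33 = 131 chips; eligible A, C, E
Layer 34-55: 22 each from A, E = 22*2 = 44 chips; eligible A, E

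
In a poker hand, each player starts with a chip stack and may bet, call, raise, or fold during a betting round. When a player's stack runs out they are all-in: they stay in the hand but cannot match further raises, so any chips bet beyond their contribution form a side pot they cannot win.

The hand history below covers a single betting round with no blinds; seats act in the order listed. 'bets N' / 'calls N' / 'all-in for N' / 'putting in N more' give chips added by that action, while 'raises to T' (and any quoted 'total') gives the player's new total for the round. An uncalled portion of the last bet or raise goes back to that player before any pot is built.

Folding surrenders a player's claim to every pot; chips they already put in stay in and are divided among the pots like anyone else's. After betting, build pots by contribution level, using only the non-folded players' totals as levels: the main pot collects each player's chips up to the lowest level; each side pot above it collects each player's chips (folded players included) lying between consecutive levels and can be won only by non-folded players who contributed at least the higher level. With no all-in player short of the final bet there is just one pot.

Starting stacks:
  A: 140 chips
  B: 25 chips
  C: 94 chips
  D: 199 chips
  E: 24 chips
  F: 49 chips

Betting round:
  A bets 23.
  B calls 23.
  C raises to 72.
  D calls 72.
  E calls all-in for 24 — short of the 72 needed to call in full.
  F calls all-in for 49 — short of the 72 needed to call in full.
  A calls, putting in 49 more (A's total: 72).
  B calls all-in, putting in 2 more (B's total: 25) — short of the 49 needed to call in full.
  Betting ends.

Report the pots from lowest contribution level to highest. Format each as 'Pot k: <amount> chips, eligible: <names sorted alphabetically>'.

Pot 1: 144 chips, eligible: A, B, C, D, E, F
Pot 2: 5 chips, eligible: A, B, C, D, F
Pot 3: 96 chips, eligible: A, C, D, F
Pot 4: 69 chips, eligible: A, C, D

Derivation:
Contributions: A=72, B=25, C=72, D=72, E=24, F=49
Pot levels (distinct totals of non-folded players): 24, 25, 49, 72
Layer 1-24: 24 each from A, B, C, D, E, F = 24*6 = 144 chips; eligible A, B, C, D, E, F
Layer 25-25: 1 each from A, B, C, D, F = 1*5 = 5 chips; eligible A, B, C, D, F
Layer 26-49: 24 each from A, C, D, F = 24*4 = 96 chips; eligible A, C, D, F
Layer 50-72: 23 each from A, C, D = 23*3 = 69 chips; eligible A, C, D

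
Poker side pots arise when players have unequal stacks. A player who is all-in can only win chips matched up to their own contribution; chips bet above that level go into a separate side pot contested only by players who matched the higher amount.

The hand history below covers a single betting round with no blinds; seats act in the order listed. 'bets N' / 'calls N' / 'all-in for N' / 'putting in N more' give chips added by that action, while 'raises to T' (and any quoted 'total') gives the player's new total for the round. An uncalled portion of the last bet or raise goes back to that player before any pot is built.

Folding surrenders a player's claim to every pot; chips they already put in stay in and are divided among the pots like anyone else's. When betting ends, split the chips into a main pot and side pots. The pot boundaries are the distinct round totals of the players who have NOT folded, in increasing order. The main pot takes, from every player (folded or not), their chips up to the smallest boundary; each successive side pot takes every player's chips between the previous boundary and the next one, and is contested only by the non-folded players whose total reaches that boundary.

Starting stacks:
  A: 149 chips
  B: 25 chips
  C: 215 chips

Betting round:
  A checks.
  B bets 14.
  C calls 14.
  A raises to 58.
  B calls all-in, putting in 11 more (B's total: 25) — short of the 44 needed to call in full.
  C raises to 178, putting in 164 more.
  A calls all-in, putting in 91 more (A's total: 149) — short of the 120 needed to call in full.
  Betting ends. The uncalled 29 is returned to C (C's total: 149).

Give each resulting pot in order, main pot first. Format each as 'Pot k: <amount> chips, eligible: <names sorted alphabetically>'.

Contributions (after 29 returned to C): A=149, B=25, C=149
Pot levels (distinct totals of non-folded players): 25, 149
Layer 1-25: 25 each from A, B, C = 25*3 = 75 chips; eligible A, B, C
Layer 26-149: 124 each from A, C = 124*2 = 248 chips; eligible A, C

Pot 1: 75 chips, eligible: A, B, C
Pot 2: 248 chips, eligible: A, C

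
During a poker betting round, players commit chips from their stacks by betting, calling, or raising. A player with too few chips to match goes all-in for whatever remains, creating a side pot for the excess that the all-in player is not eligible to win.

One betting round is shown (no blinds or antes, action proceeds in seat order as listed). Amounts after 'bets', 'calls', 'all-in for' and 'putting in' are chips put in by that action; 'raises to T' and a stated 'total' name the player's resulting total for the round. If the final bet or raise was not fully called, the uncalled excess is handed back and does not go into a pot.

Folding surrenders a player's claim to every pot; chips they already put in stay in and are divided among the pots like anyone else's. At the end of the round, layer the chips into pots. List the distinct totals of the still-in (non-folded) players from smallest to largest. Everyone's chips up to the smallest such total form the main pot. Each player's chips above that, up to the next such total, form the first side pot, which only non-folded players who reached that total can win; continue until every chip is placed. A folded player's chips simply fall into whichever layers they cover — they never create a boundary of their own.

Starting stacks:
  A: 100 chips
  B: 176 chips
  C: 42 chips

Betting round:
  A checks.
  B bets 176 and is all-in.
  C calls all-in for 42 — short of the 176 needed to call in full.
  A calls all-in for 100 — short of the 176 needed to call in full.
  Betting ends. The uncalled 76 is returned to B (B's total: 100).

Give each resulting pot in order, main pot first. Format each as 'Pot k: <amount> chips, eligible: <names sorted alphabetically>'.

Contributions (after 76 returned to B): A=100, B=100, C=42
Pot levels (distinct totals of non-folded players): 42, 100
Layer 1-42: 42 each from A, B, C = 42*3 = 126 chips; eligible A, B, C
Layer 43-100: 58 each from A, B = 58*2 = 116 chips; eligible A, B

Pot 1: 126 chips, eligible: A, B, C
Pot 2: 116 chips, eligible: A, B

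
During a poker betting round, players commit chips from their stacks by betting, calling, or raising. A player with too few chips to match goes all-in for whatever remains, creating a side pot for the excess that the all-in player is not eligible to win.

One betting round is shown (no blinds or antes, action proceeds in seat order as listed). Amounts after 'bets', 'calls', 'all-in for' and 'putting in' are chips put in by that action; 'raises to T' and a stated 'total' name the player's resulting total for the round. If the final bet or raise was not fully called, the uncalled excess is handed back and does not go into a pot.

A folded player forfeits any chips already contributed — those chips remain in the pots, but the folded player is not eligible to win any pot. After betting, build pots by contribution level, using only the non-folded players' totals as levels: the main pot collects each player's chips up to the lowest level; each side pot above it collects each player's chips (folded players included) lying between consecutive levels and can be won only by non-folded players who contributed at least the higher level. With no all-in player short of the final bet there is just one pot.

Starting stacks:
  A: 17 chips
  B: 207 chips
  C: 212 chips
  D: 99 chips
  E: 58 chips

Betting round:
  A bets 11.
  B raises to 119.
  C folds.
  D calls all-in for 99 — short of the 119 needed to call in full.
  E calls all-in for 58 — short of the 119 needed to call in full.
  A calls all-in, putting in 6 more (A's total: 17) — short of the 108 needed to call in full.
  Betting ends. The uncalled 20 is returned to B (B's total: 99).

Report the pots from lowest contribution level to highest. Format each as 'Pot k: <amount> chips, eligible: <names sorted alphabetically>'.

Pot 1: 68 chips, eligible: A, B, D, E
Pot 2: 123 chips, eligible: B, D, E
Pot 3: 82 chips, eligible: B, D

Derivation:
Contributions (after 20 returned to B): A=17, B=99, D=99, E=58
Folded: C
Pot levels (distinct totals of non-folded players): 17, 58, 99
Layer 1-17: 17 each from A, B, D, E = 17*4 = 68 chips; eligible A, B, D, E
Layer 18-58: 41 each from B, D, E = 41*3 = 123 chips; eligible B, D, E
Layer 59-99: 41 each from B, D = 41*2 = 82 chips; eligible B, D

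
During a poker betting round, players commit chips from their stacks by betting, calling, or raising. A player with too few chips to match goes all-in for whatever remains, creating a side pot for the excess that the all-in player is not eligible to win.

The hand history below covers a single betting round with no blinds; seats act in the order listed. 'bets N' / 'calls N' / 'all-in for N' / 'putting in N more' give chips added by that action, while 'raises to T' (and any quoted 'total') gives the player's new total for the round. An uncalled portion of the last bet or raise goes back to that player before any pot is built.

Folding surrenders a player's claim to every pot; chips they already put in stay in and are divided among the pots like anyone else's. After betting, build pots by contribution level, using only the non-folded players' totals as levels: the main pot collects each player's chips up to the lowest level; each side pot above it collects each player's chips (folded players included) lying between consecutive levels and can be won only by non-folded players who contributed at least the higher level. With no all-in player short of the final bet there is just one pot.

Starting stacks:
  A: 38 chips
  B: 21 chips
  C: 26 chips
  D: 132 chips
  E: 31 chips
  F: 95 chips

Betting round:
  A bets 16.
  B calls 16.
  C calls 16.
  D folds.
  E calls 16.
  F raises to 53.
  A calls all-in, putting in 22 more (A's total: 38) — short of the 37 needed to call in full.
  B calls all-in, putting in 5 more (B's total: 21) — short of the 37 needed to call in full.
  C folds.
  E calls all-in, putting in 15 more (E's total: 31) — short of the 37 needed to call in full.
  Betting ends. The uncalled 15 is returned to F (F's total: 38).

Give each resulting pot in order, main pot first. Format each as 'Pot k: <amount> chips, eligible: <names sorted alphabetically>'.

Contributions (after 15 returned to F): A=38, B=21, C=16, E=31, F=38
Folded: C, D
Pot levels (distinct totals of non-folded players): 21, 31, 38
Layer 1-21: A 21 + B 21 + C 16 + E 21 + F 21 = 100 chips; eligible A, B, E, F
Layer 22-31: 10 each from A, E, F = 10*3 = 30 chips; eligible A, E, F
Layer 32-38: 7 each from A, F = 7*2 = 14 chips; eligible A, F

Pot 1: 100 chips, eligible: A, B, E, F
Pot 2: 30 chips, eligible: A, E, F
Pot 3: 14 chips, eligible: A, F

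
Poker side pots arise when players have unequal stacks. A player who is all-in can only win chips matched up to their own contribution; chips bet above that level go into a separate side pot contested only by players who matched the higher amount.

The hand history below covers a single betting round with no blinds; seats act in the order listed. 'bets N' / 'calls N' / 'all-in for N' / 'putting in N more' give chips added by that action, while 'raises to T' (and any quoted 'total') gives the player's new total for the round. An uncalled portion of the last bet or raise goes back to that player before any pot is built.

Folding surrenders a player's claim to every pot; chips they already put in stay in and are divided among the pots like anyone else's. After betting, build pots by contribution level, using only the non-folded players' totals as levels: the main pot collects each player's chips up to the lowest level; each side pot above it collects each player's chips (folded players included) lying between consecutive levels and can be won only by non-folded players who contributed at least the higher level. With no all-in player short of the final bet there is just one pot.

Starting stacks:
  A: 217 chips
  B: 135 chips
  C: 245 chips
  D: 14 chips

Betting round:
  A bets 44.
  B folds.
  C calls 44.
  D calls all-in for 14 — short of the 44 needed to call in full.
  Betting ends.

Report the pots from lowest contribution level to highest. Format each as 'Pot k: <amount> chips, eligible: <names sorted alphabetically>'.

Contributions: A=44, C=44, D=14
Folded: B
Pot levels (distinct totals of non-folded players): 14, 44
Layer 1-14: 14 each from A, C, D = 14*3 = 42 chips; eligible A, C, D
Layer 15-44: 30 each from A, C = 30*2 = 60 chips; eligible A, C

Pot 1: 42 chips, eligible: A, C, D
Pot 2: 60 chips, eligible: A, C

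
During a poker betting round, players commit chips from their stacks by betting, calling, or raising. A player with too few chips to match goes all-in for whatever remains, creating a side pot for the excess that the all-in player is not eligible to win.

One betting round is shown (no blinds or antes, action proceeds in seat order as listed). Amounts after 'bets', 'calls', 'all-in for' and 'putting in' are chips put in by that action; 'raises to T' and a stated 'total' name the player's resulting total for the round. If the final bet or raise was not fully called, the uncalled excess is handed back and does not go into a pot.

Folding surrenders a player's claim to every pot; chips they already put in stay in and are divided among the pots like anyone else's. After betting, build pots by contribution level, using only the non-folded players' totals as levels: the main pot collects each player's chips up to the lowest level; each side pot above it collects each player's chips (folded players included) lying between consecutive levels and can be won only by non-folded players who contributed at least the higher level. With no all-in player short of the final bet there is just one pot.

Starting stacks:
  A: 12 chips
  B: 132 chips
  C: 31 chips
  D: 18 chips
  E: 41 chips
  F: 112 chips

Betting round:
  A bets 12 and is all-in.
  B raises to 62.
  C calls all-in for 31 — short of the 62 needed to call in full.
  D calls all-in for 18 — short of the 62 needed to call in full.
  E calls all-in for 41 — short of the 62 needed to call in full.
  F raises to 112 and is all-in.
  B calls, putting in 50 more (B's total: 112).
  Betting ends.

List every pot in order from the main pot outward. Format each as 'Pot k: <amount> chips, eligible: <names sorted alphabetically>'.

Pot 1: 72 chips, eligible: A, B, C, D, E, F
Pot 2: 30 chips, eligible: B, C, D, E, F
Pot 3: 52 chips, eligible: B, C, E, F
Pot 4: 30 chips, eligible: B, E, F
Pot 5: 142 chips, eligible: B, F

Derivation:
Contributions: A=12, B=112, C=31, D=18, E=41, F=112
Pot levels (distinct totals of non-folded players): 12, 18, 31, 41, 112
Layer 1-12: 12 each from A, B, C, D, E, F = 12*6 = 72 chips; eligible A, B, C, D, E, F
Layer 13-18: 6 each from B, C, D, E, F = 6*5 = 30 chips; eligible B, C, D, E, F
Layer 19-31: 13 each from B, C, E, F = 13*4 = 52 chips; eligible B, C, E, F
Layer 32-41: 10 each from B, E, F = 10*3 = 30 chips; eligible B, E, F
Layer 42-112: 71 each from B, F = 71*2 = 142 chips; eligible B, F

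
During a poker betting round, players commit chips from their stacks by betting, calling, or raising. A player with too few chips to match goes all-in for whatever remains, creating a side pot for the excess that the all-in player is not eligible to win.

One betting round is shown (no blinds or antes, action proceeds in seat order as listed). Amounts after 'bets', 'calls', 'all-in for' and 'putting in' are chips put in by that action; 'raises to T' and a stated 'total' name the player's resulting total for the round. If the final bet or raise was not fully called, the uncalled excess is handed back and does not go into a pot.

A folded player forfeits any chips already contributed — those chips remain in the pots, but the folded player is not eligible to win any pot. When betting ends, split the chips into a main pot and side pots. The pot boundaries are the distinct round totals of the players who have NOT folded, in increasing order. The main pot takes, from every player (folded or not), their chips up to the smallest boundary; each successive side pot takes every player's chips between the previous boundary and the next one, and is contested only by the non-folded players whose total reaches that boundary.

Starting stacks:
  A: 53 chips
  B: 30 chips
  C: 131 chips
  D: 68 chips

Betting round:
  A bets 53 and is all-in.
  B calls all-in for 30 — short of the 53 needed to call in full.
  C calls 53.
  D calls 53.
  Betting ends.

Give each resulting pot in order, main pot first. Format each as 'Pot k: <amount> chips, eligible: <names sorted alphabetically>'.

Pot 1: 120 chips, eligible: A, B, C, D
Pot 2: 69 chips, eligible: A, C, D

Derivation:
Contributions: A=53, B=30, C=53, D=53
Pot levels (distinct totals of non-folded players): 30, 53
Layer 1-30: 30 each from A, B, C, D = 30*4 = 120 chips; eligible A, B, C, D
Layer 31-53: 23 each from A, C, D = 23*3 = 69 chips; eligible A, C, D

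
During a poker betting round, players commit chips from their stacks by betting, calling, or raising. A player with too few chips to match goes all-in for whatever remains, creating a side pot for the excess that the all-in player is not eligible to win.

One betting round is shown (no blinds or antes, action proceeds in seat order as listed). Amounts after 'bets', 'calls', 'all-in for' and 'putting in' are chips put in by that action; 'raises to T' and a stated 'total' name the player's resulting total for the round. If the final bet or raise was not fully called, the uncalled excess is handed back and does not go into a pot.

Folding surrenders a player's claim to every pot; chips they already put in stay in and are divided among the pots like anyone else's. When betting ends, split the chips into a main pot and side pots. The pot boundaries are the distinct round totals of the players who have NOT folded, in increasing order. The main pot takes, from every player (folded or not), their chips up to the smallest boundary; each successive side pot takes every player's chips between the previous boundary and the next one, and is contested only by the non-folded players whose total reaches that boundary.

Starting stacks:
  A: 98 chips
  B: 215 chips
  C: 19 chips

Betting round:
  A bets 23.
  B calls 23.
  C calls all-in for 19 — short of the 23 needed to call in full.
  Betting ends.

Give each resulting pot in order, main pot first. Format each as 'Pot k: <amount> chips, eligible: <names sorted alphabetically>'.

Pot 1: 57 chips, eligible: A, B, C
Pot 2: 8 chips, eligible: A, B

Derivation:
Contributions: A=23, B=23, C=19
Pot levels (distinct totals of non-folded players): 19, 23
Layer 1-19: 19 each from A, B, C = 19*3 = 57 chips; eligible A, B, C
Layer 20-23: 4 each from A, B = 4*2 = 8 chips; eligible A, B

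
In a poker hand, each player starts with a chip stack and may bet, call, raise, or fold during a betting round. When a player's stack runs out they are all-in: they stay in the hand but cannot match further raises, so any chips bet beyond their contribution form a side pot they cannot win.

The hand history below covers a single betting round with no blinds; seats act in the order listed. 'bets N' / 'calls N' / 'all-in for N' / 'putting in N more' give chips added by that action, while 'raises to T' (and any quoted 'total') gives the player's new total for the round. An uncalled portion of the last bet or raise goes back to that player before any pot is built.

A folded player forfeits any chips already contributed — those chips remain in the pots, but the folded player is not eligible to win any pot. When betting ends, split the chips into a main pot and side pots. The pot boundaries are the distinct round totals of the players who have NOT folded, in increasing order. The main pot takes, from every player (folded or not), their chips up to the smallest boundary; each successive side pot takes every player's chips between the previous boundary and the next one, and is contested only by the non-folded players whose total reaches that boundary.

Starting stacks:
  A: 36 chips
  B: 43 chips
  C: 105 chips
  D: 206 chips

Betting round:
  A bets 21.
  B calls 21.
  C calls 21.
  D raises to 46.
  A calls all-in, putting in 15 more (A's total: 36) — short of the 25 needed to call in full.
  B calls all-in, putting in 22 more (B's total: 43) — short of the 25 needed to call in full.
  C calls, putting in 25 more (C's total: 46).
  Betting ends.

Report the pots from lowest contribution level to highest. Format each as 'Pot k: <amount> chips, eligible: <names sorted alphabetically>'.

Pot 1: 144 chips, eligible: A, B, C, D
Pot 2: 21 chips, eligible: B, C, D
Pot 3: 6 chips, eligible: C, D

Derivation:
Contributions: A=36, B=43, C=46, D=46
Pot levels (distinct totals of non-folded players): 36, 43, 46
Layer 1-36: 36 each from A, B, C, D = 36*4 = 144 chips; eligible A, B, C, D
Layer 37-43: 7 each from B, C, D = 7*3 = 21 chips; eligible B, C, D
Layer 44-46: 3 each from C, D = 3*2 = 6 chips; eligible C, D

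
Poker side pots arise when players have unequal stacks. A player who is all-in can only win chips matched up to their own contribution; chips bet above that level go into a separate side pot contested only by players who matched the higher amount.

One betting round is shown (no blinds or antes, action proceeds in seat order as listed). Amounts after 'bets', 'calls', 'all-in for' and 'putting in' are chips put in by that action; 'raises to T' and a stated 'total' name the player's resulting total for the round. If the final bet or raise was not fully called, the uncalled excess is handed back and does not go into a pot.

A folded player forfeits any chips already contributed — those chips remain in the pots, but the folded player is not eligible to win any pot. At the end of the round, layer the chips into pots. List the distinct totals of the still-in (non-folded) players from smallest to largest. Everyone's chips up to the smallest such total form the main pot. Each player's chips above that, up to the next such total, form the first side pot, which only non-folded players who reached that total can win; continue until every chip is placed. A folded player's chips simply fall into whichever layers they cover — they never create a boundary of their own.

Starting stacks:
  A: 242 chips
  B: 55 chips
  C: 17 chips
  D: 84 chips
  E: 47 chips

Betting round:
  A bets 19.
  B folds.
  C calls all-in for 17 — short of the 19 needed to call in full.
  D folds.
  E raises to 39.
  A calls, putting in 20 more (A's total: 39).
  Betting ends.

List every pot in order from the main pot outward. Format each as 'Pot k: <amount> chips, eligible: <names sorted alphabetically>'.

Pot 1: 51 chips, eligible: A, C, E
Pot 2: 44 chips, eligible: A, E

Derivation:
Contributions: A=39, C=17, E=39
Folded: B, D
Pot levels (distinct totals of non-folded players): 17, 39
Layer 1-17: 17 each from A, C, E = 17*3 = 51 chips; eligible A, C, E
Layer 18-39: 22 each from A, E = 22*2 = 44 chips; eligible A, E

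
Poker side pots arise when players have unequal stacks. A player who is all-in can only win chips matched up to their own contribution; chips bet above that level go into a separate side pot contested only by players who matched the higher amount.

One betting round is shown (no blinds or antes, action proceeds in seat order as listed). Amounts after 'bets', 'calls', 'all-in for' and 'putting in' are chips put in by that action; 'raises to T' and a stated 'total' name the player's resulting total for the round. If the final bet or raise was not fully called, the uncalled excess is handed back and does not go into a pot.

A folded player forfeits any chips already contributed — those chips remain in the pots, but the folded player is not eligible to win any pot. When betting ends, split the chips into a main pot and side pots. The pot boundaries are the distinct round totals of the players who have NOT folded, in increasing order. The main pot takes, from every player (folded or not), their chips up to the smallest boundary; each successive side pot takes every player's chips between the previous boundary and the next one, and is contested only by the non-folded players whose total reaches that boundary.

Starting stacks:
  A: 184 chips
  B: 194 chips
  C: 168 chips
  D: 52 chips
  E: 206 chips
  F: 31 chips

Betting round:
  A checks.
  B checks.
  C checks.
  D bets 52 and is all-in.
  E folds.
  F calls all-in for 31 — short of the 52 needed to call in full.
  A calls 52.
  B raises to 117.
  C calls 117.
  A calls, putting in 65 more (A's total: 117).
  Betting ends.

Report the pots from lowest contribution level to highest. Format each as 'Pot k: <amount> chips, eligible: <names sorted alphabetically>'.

Pot 1: 155 chips, eligible: A, B, C, D, F
Pot 2: 84 chips, eligible: A, B, C, D
Pot 3: 195 chips, eligible: A, B, C

Derivation:
Contributions: A=117, B=117, C=117, D=52, F=31
Folded: E
Pot levels (distinct totals of non-folded players): 31, 52, 117
Layer 1-31: 31 each from A, B, C, D, F = 31*5 = 155 chips; eligible A, B, C, D, F
Layer 32-52: 21 each from A, B, C, D = 21*4 = 84 chips; eligible A, B, C, D
Layer 53-117: 65 each from A, B, C = 65*3 = 195 chips; eligible A, B, C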